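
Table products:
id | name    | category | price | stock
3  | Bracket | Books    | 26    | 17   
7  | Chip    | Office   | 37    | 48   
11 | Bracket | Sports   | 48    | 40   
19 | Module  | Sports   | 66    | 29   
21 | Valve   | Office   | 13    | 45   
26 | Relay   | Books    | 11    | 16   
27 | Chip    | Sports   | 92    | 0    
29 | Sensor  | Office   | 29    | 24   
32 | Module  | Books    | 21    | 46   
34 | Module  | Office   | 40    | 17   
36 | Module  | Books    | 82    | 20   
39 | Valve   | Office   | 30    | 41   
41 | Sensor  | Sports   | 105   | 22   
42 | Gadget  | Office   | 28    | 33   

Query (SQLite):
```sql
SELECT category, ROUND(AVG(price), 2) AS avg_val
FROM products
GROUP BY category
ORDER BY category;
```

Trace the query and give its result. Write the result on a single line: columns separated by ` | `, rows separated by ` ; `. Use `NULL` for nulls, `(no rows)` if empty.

Books | 35 ; Office | 29.5 ; Sports | 77.75

Partition products by category; compute ROUND(AVG(price), 2) within each group.
  Books: ids {3, 26, 32, 36} → ROUND(AVG(price), 2)=35
  Office: ids {7, 21, 29, 34, 39, 42} → ROUND(AVG(price), 2)=29.5
  Sports: ids {11, 19, 27, 41} → ROUND(AVG(price), 2)=77.75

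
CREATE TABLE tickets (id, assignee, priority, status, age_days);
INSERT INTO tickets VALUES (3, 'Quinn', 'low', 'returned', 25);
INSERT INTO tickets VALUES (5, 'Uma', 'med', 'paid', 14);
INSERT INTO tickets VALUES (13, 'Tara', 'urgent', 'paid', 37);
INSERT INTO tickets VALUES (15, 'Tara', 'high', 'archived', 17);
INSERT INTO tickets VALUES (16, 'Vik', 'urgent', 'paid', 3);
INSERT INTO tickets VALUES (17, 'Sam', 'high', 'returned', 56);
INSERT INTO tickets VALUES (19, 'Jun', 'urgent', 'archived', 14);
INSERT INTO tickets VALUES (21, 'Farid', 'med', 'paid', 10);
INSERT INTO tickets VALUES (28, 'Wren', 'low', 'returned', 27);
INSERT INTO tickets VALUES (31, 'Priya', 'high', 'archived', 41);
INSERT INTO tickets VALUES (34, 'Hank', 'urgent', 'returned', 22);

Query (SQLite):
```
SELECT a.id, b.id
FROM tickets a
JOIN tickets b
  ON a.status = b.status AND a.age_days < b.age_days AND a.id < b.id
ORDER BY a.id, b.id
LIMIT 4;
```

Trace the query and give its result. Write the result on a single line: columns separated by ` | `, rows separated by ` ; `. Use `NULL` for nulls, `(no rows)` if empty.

Pairs (a,b) with same status, a.age_days < b.age_days, a.id < b.id.
status groups: archived:{15,19,31} paid:{5,13,16,21} returned:{3,17,28,34}
Ordered by (a.id, b.id); first 4.

3 | 17 ; 3 | 28 ; 5 | 13 ; 15 | 31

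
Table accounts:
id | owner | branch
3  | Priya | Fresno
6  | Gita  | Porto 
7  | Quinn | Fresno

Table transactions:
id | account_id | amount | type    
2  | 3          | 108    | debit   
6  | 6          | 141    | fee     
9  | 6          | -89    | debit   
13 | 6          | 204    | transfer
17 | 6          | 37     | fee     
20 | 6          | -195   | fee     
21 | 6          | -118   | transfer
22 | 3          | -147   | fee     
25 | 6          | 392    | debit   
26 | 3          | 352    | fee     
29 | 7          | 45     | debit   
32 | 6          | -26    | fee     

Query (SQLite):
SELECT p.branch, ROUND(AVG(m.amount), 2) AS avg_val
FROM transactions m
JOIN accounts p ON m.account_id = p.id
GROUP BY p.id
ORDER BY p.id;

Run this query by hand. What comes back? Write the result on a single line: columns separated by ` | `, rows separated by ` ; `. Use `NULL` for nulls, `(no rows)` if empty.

Join each transactions row to its accounts via account_id.
Group joined rows by accounts.id; compute ROUND(AVG(m.amount), 2) per group.
  3: ids {2, 22, 26} → ROUND(AVG(m.amount), 2)=104.33
  6: ids {6, 9, 13, 17, 20, 21, 25, 32} → ROUND(AVG(m.amount), 2)=43.25
  7: ids {29} → ROUND(AVG(m.amount), 2)=45

Fresno | 104.33 ; Porto | 43.25 ; Fresno | 45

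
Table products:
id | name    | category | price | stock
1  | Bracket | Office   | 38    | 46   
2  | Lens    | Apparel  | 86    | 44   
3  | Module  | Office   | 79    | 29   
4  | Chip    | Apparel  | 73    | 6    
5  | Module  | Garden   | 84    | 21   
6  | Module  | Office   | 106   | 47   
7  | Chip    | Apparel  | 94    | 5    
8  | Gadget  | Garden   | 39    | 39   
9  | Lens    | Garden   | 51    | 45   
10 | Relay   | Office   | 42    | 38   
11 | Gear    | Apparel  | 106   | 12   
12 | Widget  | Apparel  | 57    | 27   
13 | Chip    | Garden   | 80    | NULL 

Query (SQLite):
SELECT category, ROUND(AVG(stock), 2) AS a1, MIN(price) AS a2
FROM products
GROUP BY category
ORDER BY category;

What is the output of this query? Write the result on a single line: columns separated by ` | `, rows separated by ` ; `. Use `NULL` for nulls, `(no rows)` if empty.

Group products by category.
Per group compute: ROUND(AVG(stock), 2), MIN(price).
  Apparel: ids {2, 4, 7, 11, 12} → ROUND(AVG(stock), 2)=18.8, MIN(price)=57
  Garden: ids {5, 8, 9, 13} → ROUND(AVG(stock), 2)=35, MIN(price)=39
  Office: ids {1, 3, 6, 10} → ROUND(AVG(stock), 2)=40, MIN(price)=38

Apparel | 18.8 | 57 ; Garden | 35 | 39 ; Office | 40 | 38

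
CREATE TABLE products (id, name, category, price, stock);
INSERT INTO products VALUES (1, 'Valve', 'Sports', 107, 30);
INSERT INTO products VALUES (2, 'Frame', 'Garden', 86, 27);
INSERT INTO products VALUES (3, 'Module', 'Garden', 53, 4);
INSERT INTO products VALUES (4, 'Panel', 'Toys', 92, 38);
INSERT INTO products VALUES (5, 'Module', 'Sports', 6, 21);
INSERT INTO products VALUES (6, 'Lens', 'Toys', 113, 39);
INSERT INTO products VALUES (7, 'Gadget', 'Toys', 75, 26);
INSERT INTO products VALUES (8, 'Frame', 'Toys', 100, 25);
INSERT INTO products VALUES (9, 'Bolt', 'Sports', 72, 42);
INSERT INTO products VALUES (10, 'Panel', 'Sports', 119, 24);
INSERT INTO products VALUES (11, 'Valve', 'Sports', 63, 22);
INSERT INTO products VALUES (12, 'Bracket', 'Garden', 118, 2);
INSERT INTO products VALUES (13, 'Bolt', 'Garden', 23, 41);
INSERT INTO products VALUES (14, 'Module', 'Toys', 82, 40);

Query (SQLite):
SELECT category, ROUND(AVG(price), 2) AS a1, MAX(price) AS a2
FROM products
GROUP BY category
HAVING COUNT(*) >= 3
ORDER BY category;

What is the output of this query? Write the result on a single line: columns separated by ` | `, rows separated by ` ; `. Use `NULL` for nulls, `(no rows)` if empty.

Garden | 70 | 118 ; Sports | 73.4 | 119 ; Toys | 92.4 | 113

Group products by category.
Per group compute: ROUND(AVG(price), 2), MAX(price).
HAVING: drop groups with fewer than 3 rows.
  Garden: ids {2, 3, 12, 13} → ROUND(AVG(price), 2)=70, MAX(price)=118
  Sports: ids {1, 5, 9, 10, 11} → ROUND(AVG(price), 2)=73.4, MAX(price)=119
  Toys: ids {4, 6, 7, 8, 14} → ROUND(AVG(price), 2)=92.4, MAX(price)=113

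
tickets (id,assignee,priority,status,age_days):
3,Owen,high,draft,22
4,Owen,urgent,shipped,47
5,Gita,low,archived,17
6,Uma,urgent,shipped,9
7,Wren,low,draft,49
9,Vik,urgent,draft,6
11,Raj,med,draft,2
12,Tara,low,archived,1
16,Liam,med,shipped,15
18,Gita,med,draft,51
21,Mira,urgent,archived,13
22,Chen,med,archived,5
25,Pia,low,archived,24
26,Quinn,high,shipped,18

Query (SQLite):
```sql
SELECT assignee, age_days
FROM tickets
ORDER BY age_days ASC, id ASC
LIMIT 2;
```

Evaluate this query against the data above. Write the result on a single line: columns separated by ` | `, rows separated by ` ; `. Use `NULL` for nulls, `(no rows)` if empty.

Tara | 1 ; Raj | 2

Sort by age_days asc, tiebreak id asc: (1, id=12), (2, id=11), (5, id=22), (6, id=9), (9, id=6) …. Take first 2.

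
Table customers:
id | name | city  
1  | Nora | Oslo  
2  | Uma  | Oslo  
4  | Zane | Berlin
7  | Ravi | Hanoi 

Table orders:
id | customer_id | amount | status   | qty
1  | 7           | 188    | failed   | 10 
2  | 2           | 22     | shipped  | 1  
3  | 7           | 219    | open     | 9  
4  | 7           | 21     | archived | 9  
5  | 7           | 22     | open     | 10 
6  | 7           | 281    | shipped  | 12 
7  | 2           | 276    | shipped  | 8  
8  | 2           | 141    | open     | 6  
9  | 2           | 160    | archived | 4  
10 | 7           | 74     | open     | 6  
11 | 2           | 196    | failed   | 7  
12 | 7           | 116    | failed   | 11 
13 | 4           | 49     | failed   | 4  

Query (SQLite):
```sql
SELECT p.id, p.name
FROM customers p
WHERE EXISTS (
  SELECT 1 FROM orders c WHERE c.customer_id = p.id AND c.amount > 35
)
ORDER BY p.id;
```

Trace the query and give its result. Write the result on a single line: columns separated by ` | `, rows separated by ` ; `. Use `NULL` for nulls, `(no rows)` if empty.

2 | Uma ; 4 | Zane ; 7 | Ravi

For each customers row, check whether any orders with matching customer_id has amount > 35.
Keep rows where that is true.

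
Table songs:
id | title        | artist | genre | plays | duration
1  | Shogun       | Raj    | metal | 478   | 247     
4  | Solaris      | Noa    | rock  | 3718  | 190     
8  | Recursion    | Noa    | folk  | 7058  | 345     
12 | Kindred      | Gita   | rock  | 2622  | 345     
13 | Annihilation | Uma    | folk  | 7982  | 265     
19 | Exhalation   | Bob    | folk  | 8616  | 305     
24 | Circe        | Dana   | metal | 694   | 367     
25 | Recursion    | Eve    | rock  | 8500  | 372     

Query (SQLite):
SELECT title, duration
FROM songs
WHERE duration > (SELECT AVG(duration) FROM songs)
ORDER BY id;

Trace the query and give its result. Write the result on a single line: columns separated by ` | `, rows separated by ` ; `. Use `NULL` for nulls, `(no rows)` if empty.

Recursion | 345 ; Kindred | 345 ; Exhalation | 305 ; Circe | 367 ; Recursion | 372

Scalar subquery: AVG(duration) over all songs rows = 304.5.
Keep rows where duration > that value.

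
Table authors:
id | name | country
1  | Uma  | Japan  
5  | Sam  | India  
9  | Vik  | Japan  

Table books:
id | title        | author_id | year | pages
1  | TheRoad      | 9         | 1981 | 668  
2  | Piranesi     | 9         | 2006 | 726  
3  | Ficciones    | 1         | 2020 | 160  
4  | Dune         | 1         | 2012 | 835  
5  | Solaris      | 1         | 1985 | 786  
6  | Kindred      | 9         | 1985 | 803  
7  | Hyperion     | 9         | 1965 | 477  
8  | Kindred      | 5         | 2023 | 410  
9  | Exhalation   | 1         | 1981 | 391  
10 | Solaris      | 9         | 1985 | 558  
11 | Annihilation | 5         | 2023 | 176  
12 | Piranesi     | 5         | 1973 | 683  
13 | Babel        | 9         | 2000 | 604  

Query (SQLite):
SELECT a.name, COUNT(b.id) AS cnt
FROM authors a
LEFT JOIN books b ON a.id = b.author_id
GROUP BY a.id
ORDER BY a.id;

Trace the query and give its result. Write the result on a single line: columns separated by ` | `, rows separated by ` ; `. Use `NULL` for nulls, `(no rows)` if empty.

Uma | 4 ; Sam | 3 ; Vik | 6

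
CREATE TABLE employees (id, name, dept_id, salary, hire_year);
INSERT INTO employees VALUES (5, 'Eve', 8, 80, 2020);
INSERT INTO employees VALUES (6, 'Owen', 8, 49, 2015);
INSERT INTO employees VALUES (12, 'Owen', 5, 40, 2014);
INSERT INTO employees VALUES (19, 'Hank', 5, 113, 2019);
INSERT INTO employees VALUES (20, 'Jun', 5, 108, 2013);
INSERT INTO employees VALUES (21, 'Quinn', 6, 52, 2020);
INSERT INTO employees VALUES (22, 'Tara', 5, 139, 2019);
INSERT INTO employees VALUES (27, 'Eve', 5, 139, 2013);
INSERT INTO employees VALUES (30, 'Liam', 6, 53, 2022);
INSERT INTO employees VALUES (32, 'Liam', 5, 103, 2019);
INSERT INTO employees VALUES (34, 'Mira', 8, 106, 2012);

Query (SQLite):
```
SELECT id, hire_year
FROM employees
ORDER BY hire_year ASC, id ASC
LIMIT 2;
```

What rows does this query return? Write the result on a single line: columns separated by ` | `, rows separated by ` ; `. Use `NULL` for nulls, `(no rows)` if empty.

34 | 2012 ; 20 | 2013

Sort by hire_year asc, tiebreak id asc: (2012, id=34), (2013, id=20), (2013, id=27), (2014, id=12), (2015, id=6) …. Take first 2.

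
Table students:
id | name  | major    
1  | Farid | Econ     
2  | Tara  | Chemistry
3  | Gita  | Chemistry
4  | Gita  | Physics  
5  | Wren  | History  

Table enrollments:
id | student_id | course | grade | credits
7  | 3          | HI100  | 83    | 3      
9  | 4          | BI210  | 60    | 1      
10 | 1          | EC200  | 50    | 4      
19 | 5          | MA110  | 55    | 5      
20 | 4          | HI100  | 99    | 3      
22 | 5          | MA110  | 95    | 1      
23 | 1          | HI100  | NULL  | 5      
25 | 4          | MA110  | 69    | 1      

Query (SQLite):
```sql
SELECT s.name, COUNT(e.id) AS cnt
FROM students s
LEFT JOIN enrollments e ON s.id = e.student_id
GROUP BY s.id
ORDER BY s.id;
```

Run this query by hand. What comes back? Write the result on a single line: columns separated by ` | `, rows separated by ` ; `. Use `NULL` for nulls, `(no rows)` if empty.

Farid | 2 ; Tara | 0 ; Gita | 1 ; Gita | 3 ; Wren | 2

LEFT JOIN keeps every students row; unmatched ones get NULL for enrollments columns.
Group by students.id and compute COUNT(e.id). COUNT(col) of an all-NULL group is 0.
  1: ids {10, 23} → COUNT(e.id)=2
  2: ids {—} → COUNT(e.id)=0
  3: ids {7} → COUNT(e.id)=1
  4: ids {9, 20, 25} → COUNT(e.id)=3
  5: ids {19, 22} → COUNT(e.id)=2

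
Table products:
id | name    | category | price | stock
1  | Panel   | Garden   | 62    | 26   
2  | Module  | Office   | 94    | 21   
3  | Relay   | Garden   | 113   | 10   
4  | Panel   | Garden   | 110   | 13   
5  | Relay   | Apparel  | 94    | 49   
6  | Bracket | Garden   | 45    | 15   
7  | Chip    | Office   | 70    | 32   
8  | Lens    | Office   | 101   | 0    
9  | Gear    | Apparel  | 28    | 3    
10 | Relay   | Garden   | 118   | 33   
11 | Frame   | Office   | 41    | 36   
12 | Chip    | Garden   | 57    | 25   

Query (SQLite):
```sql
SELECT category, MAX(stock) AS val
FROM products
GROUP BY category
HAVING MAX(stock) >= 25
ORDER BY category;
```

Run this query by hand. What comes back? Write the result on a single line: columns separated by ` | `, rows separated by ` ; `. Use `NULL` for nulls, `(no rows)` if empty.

Partition products by category; compute MAX(stock) within each group.
HAVING: keep groups where MAX(stock) >= 25.
  Apparel: ids {5, 9} → MAX(stock)=49
  Garden: ids {1, 3, 4, 6, 10, 12} → MAX(stock)=33
  Office: ids {2, 7, 8, 11} → MAX(stock)=36

Apparel | 49 ; Garden | 33 ; Office | 36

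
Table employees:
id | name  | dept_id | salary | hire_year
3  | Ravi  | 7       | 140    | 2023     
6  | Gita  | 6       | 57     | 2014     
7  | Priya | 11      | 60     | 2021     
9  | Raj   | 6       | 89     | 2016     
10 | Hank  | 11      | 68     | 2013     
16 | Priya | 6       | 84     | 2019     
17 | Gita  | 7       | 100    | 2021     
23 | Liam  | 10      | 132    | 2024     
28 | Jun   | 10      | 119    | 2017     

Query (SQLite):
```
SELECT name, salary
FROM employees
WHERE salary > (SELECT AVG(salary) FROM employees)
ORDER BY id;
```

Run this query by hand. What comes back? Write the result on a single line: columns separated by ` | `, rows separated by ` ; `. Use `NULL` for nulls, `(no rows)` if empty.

Scalar subquery: AVG(salary) over all employees rows = 94.333333 (≈; comparison uses full precision).
Keep rows where salary > that value.

Ravi | 140 ; Gita | 100 ; Liam | 132 ; Jun | 119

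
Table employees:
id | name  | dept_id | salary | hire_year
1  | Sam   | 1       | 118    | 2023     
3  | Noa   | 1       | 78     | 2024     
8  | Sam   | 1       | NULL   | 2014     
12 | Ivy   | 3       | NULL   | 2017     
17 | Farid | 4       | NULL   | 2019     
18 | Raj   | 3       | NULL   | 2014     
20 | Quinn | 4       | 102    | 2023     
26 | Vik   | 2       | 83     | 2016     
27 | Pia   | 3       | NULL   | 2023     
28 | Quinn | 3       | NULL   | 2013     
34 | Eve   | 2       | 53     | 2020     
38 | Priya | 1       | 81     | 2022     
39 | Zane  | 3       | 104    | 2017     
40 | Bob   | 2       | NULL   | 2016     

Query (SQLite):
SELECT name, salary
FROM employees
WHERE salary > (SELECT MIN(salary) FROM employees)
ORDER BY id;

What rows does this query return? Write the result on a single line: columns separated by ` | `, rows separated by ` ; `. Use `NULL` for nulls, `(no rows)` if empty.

Sam | 118 ; Noa | 78 ; Quinn | 102 ; Vik | 83 ; Priya | 81 ; Zane | 104

Scalar subquery: MIN(salary) over all employees rows = 53.
Keep rows where salary > that value.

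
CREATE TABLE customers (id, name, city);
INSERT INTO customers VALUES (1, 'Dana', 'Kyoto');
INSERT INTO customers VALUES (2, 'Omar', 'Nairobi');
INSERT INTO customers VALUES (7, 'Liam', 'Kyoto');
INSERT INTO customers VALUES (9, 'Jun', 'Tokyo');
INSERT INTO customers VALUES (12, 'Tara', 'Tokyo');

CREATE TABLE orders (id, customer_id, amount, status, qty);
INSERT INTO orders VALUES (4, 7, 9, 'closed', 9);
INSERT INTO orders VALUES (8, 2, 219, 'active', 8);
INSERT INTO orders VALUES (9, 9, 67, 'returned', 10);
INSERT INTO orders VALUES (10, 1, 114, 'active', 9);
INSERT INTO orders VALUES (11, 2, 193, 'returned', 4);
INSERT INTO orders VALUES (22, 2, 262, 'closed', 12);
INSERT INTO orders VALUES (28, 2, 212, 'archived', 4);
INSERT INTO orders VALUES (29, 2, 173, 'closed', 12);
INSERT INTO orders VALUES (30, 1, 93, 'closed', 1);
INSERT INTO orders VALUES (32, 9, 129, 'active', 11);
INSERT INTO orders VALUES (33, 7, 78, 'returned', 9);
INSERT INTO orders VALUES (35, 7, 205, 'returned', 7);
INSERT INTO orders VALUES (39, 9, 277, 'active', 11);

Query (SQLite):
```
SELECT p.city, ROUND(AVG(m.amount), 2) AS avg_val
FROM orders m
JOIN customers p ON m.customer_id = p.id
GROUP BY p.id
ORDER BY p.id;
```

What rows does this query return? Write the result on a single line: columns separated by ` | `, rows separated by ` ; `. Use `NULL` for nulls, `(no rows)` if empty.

Join each orders row to its customers via customer_id.
Group joined rows by customers.id; compute ROUND(AVG(m.amount), 2) per group.
  1: ids {10, 30} → ROUND(AVG(m.amount), 2)=103.5
  2: ids {8, 11, 22, 28, 29} → ROUND(AVG(m.amount), 2)=211.8
  7: ids {4, 33, 35} → ROUND(AVG(m.amount), 2)=97.33
  9: ids {9, 32, 39} → ROUND(AVG(m.amount), 2)=157.67

Kyoto | 103.5 ; Nairobi | 211.8 ; Kyoto | 97.33 ; Tokyo | 157.67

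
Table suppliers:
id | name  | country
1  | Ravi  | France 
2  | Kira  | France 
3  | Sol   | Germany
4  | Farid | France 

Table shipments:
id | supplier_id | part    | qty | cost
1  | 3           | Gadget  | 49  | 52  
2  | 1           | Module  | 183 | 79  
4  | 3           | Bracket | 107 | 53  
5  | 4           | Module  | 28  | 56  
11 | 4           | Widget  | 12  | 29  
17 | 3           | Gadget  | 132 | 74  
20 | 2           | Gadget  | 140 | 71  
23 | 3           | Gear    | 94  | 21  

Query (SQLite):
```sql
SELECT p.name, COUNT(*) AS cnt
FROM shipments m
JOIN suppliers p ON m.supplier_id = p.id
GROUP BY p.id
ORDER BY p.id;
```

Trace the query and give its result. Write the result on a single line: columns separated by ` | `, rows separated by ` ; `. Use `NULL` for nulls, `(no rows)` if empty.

Join each shipments row to its suppliers via supplier_id.
Group joined rows by suppliers.id; compute COUNT(*) per group.
  1: ids {2} → COUNT(*)=1
  2: ids {20} → COUNT(*)=1
  3: ids {1, 4, 17, 23} → COUNT(*)=4
  4: ids {5, 11} → COUNT(*)=2

Ravi | 1 ; Kira | 1 ; Sol | 4 ; Farid | 2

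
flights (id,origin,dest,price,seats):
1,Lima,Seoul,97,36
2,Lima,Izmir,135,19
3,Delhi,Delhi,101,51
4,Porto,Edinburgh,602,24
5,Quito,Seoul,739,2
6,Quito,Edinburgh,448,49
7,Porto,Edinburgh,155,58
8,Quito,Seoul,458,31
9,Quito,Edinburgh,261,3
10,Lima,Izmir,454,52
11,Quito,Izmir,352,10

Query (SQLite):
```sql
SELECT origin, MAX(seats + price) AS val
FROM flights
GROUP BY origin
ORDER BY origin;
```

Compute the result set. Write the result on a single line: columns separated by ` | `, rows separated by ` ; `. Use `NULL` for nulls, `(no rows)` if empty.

For each row compute seats + price.
Group by origin; take MAX of the expression per group.
  Delhi: ids {3} → MAX(seats + price)=152
  Lima: ids {1, 2, 10} → MAX(seats + price)=506
  Porto: ids {4, 7} → MAX(seats + price)=626
  Quito: ids {5, 6, 8, 9, 11} → MAX(seats + price)=741

Delhi | 152 ; Lima | 506 ; Porto | 626 ; Quito | 741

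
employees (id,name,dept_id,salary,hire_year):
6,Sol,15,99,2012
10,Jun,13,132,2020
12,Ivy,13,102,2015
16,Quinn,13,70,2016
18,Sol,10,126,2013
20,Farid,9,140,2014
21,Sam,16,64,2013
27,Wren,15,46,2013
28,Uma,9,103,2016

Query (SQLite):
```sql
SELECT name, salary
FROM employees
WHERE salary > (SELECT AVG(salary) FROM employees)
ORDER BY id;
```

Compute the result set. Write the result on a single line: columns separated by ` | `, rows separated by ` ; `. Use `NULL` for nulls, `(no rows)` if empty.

Sol | 99 ; Jun | 132 ; Ivy | 102 ; Sol | 126 ; Farid | 140 ; Uma | 103

Scalar subquery: AVG(salary) over all employees rows = 98.0.
Keep rows where salary > that value.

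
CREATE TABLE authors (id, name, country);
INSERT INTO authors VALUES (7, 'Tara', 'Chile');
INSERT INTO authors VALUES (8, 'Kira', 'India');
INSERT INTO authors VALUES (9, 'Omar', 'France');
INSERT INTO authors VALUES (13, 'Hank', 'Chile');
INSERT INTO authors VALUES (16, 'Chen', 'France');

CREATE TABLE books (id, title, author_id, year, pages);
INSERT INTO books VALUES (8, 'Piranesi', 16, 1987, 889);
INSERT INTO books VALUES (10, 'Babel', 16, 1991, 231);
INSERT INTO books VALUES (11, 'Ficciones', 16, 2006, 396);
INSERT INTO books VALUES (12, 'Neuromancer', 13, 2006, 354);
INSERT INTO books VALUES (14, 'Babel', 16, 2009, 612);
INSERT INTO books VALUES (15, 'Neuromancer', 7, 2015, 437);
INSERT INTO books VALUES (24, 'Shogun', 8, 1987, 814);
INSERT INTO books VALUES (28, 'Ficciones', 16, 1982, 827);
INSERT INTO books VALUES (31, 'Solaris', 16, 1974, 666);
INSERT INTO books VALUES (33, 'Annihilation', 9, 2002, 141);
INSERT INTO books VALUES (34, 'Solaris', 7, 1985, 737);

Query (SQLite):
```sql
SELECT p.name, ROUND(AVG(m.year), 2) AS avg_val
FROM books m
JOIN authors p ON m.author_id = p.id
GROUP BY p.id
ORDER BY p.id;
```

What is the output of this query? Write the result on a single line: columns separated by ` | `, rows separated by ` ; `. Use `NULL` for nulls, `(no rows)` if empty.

Join each books row to its authors via author_id.
Group joined rows by authors.id; compute ROUND(AVG(m.year), 2) per group.
  7: ids {15, 34} → ROUND(AVG(m.year), 2)=2000
  8: ids {24} → ROUND(AVG(m.year), 2)=1987
  9: ids {33} → ROUND(AVG(m.year), 2)=2002
  13: ids {12} → ROUND(AVG(m.year), 2)=2006
  16: ids {8, 10, 11, 14, 28, 31} → ROUND(AVG(m.year), 2)=1991.5

Tara | 2000 ; Kira | 1987 ; Omar | 2002 ; Hank | 2006 ; Chen | 1991.5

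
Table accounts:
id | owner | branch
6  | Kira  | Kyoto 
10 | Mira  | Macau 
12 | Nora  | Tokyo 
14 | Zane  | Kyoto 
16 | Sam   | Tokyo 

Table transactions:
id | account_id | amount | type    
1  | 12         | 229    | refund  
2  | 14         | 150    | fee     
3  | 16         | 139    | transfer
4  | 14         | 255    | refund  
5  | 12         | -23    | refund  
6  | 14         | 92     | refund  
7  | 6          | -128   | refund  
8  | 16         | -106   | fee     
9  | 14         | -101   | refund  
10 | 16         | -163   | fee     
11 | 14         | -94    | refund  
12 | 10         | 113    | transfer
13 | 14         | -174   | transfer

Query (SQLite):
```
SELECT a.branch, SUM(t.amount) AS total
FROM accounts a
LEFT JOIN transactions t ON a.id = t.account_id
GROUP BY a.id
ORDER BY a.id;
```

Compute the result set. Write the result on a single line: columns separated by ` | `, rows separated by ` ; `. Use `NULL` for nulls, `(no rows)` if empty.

Kyoto | -128 ; Macau | 113 ; Tokyo | 206 ; Kyoto | 128 ; Tokyo | -130

LEFT JOIN keeps every accounts row; unmatched ones get NULL for transactions columns.
Group by accounts.id and compute SUM(t.amount). SUM over an all-NULL group is NULL.
  6: ids {7} → SUM(t.amount)=-128
  10: ids {12} → SUM(t.amount)=113
  12: ids {1, 5} → SUM(t.amount)=206
  14: ids {2, 4, 6, 9, 11, 13} → SUM(t.amount)=128
  16: ids {3, 8, 10} → SUM(t.amount)=-130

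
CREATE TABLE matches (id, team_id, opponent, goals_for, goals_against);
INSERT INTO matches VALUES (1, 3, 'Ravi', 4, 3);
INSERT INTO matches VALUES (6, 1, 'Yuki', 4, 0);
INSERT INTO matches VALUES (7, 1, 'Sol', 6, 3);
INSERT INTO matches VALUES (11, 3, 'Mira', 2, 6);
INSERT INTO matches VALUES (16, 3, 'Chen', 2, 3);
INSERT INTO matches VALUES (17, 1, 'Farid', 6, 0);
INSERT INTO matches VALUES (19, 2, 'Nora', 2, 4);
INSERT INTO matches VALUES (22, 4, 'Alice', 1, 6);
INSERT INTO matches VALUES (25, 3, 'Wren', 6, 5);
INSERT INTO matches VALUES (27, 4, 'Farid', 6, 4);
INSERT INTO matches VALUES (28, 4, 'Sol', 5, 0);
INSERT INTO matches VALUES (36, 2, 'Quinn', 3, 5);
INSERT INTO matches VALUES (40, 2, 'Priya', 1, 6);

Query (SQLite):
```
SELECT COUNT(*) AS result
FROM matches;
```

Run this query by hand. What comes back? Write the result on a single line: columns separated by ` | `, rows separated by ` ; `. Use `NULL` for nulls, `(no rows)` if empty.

All goals_against values: [3, 0, 3, 6, 3, 0, 4, 6, 5, 4, 0, 5, 6].
COUNT(*) counts rows → 13.

13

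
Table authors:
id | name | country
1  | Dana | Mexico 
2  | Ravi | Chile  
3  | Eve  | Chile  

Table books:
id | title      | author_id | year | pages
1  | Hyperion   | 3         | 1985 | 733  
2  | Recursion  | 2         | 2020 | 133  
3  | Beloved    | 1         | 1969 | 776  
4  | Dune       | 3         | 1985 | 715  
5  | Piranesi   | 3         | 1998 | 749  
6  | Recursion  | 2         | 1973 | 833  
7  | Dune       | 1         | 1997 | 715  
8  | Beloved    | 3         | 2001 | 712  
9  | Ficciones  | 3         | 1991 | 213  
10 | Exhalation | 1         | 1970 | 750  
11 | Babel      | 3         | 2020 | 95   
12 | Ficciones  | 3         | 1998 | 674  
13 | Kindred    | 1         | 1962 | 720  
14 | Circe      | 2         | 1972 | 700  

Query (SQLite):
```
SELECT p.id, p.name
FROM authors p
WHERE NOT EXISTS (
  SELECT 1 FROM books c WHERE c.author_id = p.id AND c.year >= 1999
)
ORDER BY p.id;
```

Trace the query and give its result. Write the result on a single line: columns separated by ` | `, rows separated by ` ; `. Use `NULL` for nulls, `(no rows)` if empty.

For each authors row, check whether any books with matching author_id has year >= 1999.
Keep rows where that is false.

1 | Dana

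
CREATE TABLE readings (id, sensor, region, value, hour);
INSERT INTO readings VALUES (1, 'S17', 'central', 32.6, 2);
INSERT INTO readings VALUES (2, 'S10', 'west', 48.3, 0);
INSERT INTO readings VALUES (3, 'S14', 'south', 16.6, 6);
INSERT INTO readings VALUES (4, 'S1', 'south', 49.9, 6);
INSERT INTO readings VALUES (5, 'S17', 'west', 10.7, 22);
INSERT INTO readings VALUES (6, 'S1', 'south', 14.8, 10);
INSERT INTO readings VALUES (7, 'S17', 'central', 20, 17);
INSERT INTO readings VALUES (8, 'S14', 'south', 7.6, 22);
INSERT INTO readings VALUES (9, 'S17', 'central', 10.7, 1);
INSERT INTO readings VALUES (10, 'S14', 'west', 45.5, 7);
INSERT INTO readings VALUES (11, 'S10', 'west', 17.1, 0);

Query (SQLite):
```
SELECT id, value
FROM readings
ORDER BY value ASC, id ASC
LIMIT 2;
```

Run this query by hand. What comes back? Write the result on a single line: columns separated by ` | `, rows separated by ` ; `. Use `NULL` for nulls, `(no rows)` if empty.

8 | 7.6 ; 5 | 10.7

Sort by value asc, tiebreak id asc: (7.6, id=8), (10.7, id=5), (10.7, id=9), (14.8, id=6), (16.6, id=3) …. Take first 2.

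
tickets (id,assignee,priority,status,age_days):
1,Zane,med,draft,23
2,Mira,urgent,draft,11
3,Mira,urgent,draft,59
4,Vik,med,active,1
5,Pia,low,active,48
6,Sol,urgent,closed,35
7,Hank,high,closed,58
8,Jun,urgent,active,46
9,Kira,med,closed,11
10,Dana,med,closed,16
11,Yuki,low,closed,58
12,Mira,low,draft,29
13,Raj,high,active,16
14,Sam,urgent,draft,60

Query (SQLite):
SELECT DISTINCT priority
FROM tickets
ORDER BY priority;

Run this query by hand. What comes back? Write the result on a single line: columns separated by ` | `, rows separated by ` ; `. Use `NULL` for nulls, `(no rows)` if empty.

Collect distinct priority values from tickets.

high ; low ; med ; urgent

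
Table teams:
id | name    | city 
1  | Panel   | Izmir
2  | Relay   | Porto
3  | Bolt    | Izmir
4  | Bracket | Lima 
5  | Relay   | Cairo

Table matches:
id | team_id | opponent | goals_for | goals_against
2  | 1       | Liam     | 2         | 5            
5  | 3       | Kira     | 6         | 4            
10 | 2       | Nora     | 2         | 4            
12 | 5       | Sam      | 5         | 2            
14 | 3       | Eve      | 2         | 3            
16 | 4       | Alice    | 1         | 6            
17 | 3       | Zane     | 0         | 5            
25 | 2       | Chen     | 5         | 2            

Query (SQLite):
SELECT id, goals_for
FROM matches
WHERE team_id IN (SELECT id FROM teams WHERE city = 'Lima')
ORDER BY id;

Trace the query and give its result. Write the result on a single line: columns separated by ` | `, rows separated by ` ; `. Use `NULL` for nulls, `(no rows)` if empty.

16 | 1

Inner query: teams.id where city = 'Lima'.
Outer: keep matches rows whose team_id is in that set.
Inner query → {4}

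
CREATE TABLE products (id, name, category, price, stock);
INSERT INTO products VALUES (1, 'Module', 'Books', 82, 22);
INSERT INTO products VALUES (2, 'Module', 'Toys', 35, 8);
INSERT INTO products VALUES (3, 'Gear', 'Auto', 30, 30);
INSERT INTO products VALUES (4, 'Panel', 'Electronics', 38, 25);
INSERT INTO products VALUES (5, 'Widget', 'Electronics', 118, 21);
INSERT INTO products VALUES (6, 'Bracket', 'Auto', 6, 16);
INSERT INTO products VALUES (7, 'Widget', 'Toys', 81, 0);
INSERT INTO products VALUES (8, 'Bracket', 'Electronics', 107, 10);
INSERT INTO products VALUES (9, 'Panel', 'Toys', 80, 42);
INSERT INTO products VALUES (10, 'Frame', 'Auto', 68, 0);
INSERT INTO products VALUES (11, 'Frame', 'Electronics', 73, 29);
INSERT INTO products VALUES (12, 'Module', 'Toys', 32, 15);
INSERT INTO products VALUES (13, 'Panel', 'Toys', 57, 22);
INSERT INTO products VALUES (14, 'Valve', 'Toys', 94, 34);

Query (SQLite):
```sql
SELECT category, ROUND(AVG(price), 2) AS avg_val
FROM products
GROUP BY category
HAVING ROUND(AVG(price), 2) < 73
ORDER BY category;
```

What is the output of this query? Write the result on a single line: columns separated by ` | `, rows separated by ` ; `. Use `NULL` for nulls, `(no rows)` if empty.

Partition products by category; compute ROUND(AVG(price), 2) within each group.
HAVING: keep groups where ROUND(AVG(price), 2) < 73.
  Auto: ids {3, 6, 10} → ROUND(AVG(price), 2)=34.67
  Books: ids {1} → ROUND(AVG(price), 2)=82
  Electronics: ids {4, 5, 8, 11} → ROUND(AVG(price), 2)=84
  Toys: ids {2, 7, 9, 12, 13, 14} → ROUND(AVG(price), 2)=63.17

Auto | 34.67 ; Toys | 63.17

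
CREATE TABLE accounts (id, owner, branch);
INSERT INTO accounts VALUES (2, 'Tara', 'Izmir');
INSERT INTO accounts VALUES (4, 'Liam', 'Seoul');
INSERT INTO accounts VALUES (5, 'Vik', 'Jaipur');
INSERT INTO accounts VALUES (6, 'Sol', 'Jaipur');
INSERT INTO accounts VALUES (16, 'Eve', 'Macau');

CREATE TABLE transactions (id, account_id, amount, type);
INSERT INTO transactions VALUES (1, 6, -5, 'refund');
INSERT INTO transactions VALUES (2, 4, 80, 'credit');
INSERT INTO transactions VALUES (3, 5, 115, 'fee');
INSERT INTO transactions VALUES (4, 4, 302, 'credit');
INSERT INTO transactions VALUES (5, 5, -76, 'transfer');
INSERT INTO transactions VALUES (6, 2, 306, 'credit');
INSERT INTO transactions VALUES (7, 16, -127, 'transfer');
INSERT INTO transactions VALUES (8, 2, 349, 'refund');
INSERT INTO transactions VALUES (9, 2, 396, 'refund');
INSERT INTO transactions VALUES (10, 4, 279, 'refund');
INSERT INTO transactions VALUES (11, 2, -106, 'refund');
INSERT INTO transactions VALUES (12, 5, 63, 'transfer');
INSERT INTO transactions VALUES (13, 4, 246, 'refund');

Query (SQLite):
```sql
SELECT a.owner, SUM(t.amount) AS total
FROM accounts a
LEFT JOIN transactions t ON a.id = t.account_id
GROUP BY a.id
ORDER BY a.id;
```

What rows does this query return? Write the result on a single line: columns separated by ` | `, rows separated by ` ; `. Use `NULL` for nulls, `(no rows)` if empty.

LEFT JOIN keeps every accounts row; unmatched ones get NULL for transactions columns.
Group by accounts.id and compute SUM(t.amount). SUM over an all-NULL group is NULL.
  2: ids {6, 8, 9, 11} → SUM(t.amount)=945
  4: ids {2, 4, 10, 13} → SUM(t.amount)=907
  5: ids {3, 5, 12} → SUM(t.amount)=102
  6: ids {1} → SUM(t.amount)=-5
  16: ids {7} → SUM(t.amount)=-127

Tara | 945 ; Liam | 907 ; Vik | 102 ; Sol | -5 ; Eve | -127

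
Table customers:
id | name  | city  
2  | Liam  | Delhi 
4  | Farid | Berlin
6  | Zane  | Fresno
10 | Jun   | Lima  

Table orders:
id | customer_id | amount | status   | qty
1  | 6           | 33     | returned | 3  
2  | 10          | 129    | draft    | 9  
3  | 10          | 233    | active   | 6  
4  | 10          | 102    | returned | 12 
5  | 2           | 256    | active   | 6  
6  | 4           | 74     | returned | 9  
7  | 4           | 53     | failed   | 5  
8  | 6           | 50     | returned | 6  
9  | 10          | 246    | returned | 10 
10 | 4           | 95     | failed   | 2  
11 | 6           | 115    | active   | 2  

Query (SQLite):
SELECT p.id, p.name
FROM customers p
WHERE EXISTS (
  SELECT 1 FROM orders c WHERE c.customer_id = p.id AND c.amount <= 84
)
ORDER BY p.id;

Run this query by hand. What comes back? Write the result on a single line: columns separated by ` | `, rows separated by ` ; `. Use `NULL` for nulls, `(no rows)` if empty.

For each customers row, check whether any orders with matching customer_id has amount <= 84.
Keep rows where that is true.

4 | Farid ; 6 | Zane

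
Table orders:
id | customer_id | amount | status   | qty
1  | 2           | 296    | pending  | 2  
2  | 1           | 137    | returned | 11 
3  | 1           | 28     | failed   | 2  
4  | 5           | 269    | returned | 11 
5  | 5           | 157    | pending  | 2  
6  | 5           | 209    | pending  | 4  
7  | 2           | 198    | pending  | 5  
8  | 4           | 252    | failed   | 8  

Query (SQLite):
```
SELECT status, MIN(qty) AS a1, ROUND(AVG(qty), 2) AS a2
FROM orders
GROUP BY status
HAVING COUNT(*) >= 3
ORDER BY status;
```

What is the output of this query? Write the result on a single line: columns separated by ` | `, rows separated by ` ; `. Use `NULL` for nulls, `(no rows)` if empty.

Group orders by status.
Per group compute: MIN(qty), ROUND(AVG(qty), 2).
HAVING: drop groups with fewer than 3 rows.
  failed: ids {3, 8} → MIN(qty)=2, ROUND(AVG(qty), 2)=5
  pending: ids {1, 5, 6, 7} → MIN(qty)=2, ROUND(AVG(qty), 2)=3.25
  returned: ids {2, 4} → MIN(qty)=11, ROUND(AVG(qty), 2)=11

pending | 2 | 3.25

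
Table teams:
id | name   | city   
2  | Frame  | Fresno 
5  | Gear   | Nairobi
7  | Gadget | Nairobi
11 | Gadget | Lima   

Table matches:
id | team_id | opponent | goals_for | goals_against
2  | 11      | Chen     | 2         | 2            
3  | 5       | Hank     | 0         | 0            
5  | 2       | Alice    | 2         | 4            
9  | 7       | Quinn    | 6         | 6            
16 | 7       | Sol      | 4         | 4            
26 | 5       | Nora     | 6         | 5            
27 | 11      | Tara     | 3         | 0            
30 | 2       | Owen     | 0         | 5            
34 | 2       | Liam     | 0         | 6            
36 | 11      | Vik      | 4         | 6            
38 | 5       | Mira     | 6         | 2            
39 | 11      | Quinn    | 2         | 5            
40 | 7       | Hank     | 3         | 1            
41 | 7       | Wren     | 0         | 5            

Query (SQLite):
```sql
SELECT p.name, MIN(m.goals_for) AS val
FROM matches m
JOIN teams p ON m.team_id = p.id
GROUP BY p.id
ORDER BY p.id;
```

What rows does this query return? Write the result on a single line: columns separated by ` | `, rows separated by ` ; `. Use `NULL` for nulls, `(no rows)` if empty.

Frame | 0 ; Gear | 0 ; Gadget | 0 ; Gadget | 2

Join each matches row to its teams via team_id.
Group joined rows by teams.id; compute MIN(m.goals_for) per group.
  2: ids {5, 30, 34} → MIN(m.goals_for)=0
  5: ids {3, 26, 38} → MIN(m.goals_for)=0
  7: ids {9, 16, 40, 41} → MIN(m.goals_for)=0
  11: ids {2, 27, 36, 39} → MIN(m.goals_for)=2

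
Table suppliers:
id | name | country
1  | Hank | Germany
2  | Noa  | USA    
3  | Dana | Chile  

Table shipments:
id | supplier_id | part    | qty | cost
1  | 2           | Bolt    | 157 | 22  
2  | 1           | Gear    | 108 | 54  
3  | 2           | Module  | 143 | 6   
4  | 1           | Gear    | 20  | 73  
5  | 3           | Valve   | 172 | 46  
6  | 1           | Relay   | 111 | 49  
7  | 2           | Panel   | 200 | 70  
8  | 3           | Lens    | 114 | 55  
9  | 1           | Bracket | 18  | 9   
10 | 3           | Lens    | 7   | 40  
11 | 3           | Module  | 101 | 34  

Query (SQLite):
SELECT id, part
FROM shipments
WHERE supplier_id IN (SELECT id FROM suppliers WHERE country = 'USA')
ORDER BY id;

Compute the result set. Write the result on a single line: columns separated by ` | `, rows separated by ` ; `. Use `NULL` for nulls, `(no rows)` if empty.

Inner query: suppliers.id where country = 'USA'.
Outer: keep shipments rows whose supplier_id is in that set.
Inner query → {2}

1 | Bolt ; 3 | Module ; 7 | Panel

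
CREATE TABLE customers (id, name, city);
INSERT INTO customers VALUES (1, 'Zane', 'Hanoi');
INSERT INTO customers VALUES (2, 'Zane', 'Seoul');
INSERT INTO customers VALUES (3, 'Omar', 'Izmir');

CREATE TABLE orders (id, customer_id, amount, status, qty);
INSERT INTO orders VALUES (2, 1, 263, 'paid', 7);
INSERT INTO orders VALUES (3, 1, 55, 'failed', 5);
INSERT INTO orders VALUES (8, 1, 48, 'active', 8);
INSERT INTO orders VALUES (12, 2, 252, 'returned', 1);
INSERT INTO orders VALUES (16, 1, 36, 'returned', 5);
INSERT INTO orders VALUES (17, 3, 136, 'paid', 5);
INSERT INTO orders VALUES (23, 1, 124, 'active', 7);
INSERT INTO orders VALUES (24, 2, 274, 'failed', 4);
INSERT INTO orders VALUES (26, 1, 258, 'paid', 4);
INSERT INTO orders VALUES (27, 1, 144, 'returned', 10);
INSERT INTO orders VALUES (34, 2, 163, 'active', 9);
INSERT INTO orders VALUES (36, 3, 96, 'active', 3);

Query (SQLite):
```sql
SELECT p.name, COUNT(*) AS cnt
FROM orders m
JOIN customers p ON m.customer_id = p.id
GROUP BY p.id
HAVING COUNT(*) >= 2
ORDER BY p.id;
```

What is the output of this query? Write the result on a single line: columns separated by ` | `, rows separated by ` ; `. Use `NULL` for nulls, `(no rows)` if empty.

Zane | 7 ; Zane | 3 ; Omar | 2

Join each orders row to its customers via customer_id.
Group joined rows by customers.id; compute COUNT(*) per group.
HAVING: keep groups with count ≥ 2.
  1: ids {2, 3, 8, 16, 23, 26, 27} → COUNT(*)=7
  2: ids {12, 24, 34} → COUNT(*)=3
  3: ids {17, 36} → COUNT(*)=2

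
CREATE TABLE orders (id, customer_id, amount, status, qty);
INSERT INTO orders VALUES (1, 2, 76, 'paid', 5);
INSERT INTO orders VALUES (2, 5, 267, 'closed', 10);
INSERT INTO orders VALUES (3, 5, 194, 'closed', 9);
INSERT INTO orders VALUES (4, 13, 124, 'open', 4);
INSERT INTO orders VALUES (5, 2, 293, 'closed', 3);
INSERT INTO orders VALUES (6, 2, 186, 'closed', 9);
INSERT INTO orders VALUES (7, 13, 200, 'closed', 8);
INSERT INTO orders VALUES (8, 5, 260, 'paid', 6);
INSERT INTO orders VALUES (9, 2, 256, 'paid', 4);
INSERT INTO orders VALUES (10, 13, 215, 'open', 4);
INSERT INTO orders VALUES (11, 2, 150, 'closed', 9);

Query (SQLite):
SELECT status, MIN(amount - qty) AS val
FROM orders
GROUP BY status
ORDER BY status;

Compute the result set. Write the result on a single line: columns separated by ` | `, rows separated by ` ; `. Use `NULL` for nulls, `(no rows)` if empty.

closed | 141 ; open | 120 ; paid | 71

For each row compute amount - qty.
Group by status; take MIN of the expression per group.
  closed: ids {2, 3, 5, 6, 7, 11} → MIN(amount - qty)=141
  open: ids {4, 10} → MIN(amount - qty)=120
  paid: ids {1, 8, 9} → MIN(amount - qty)=71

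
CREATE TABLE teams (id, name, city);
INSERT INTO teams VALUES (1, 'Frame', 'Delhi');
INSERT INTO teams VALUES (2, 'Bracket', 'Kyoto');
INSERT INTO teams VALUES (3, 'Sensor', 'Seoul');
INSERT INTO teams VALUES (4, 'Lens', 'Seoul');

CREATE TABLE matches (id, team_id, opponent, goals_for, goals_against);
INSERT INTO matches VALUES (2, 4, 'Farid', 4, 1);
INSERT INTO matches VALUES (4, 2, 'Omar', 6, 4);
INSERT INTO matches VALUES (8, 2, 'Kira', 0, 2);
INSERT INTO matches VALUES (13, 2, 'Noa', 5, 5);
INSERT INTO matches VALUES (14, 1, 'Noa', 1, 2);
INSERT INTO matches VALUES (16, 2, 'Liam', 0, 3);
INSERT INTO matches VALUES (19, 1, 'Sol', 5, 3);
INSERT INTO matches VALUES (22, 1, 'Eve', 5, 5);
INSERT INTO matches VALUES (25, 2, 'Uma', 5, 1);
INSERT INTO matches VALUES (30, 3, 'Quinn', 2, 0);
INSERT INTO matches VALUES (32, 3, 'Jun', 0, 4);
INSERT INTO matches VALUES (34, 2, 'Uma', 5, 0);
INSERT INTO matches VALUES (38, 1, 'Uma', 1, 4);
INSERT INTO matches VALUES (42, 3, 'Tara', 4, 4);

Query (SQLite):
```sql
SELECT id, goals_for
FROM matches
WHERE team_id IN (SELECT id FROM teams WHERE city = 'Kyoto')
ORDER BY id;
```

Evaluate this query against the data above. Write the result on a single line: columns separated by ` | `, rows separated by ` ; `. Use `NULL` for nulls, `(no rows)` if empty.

4 | 6 ; 8 | 0 ; 13 | 5 ; 16 | 0 ; 25 | 5 ; 34 | 5

Inner query: teams.id where city = 'Kyoto'.
Outer: keep matches rows whose team_id is in that set.
Inner query → {2}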